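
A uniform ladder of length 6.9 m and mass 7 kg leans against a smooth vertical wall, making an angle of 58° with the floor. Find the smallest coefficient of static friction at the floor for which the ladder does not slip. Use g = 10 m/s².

About the foot of the ladder:
Ladder weight 7×10 = 70 N acts at 3.45 m along the ladder; its horizontal arm is 3.45·cos58° = 1.828 m → τ = 128 N·m clockwise.
Wall normal N acts horizontally at the top; its moment arm is the height L sinθ = 6.9·sin58° = 5.852 m, counterclockwise.
Balancing moments: N × 5.852 = 128, giving N = 21.87 N.
ΣFx = 0 ⇒ f = N_wall = 21.87 N. ΣFy = 0 ⇒ N_floor = 70 N.
μ_min = f / N_floor = 21.87 / 70 = 0.312.

μ_min ≈ 0.312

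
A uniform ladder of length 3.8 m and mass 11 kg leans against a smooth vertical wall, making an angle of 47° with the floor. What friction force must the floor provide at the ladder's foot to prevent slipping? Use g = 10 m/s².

About the foot of the ladder:
Ladder weight 11×10 = 110 N acts at 1.9 m along the ladder; its horizontal arm is 1.9·cos47° = 1.296 m → τ = 142.6 N·m clockwise.
Wall normal N acts horizontally at the top; its moment arm is the height L sinθ = 3.8·sin47° = 2.779 m, counterclockwise.
Balancing moments: N × 2.779 = 142.6, giving N = 51.3 N.
ΣFx = 0: friction at the foot balances the wall's push, so f = N_wall = 51.3 N.

f ≈ 51.3 N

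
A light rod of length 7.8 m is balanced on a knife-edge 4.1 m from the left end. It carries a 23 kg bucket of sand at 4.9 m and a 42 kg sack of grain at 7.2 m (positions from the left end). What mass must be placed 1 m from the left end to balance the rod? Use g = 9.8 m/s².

m ≈ 47.9 kg

About the knife-edge (at 4.1 m from the left end):
Bucket of sand: 23 × 9.8 = 225.4 N down at 4.9 m → arm 0.8 m, τ = 225.4 × 0.8 = 180.3 N·m clockwise.
Sack of grain: 42 × 9.8 = 411.6 N down at 7.2 m → arm 3.1 m, τ = 411.6 × 3.1 = 1276 N·m clockwise.
Net moment of known loads = 1456 N·m clockwise.
An unknown mass m at 1 m has arm 3.1 m; its moment is m·g·3.1 counterclockwise.
Στ = 0 ⇒ m × 9.8 × 3.1 = 1456 ⇒ m = 1456 / (9.8 × 3.1) = 47.9 kg.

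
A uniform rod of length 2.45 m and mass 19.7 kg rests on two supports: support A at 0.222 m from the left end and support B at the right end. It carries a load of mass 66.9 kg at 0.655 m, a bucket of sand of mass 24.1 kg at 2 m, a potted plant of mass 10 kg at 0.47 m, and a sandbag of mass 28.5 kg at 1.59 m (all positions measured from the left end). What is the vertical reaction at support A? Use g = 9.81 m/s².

R_A ≈ 878 N

Taking torques about support B:
Beam weight: 19.7 × 9.81 = 193.3 N down at 1.225 m → arm 1.225 m, τ = 193.3 × 1.225 = 236.8 N·m counterclockwise.
Load: 66.9 × 9.81 = 656.3 N down at 0.655 m → arm 1.795 m, τ = 656.3 × 1.795 = 1178 N·m counterclockwise.
Bucket of sand: 24.1 × 9.81 = 236.4 N down at 2 m → arm 0.45 m, τ = 236.4 × 0.45 = 106.4 N·m counterclockwise.
Potted plant: 10 × 9.81 = 98.1 N down at 0.47 m → arm 1.98 m, τ = 98.1 × 1.98 = 194.2 N·m counterclockwise.
Sandbag: 28.5 × 9.81 = 279.6 N down at 1.59 m → arm 0.86 m, τ = 279.6 × 0.86 = 240.5 N·m counterclockwise.
Net load moment about support B = 1956 N·m counterclockwise.
Reaction R at support A is upward at 0.222 m, arm 2.228 m → moment R × 2.228 clockwise.
For rotational equilibrium, R × 2.228 = 1956, so R = 878 N.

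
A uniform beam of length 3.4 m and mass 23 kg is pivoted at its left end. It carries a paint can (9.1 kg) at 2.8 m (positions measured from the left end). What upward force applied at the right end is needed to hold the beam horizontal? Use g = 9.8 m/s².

Taking torques about the left end:
Beam weight: 23 × 9.8 = 225.4 N down at 1.7 m → arm 1.7 m, τ = 225.4 × 1.7 = 383.2 N·m clockwise.
Paint can: 9.1 × 9.8 = 89.18 N down at 2.8 m → arm 2.8 m, τ = 89.18 × 2.8 = 249.7 N·m clockwise.
Net moment of the loads = 632.9 N·m clockwise.
The upward force F acts at the right end, arm 3.4 m, giving F × 3.4 counterclockwise.
Setting net torque to zero: F × 3.4 = 632.9 → F = 632.9 / 3.4 = 186 N.

F ≈ 186 N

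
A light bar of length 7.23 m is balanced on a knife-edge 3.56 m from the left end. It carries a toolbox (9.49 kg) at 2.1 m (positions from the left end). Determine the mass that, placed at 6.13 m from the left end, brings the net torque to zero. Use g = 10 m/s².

m ≈ 5.39 kg

Take moments about the knife-edge (at 3.56 m from the left end).
Toolbox: 9.49 × 10 = 94.9 N down at 2.1 m → arm 1.46 m, τ = 94.9 × 1.46 = 138.6 N·m counterclockwise.
Net moment of known loads = 138.6 N·m counterclockwise.
An unknown mass m at 6.13 m has arm 2.57 m; its moment is m·g·2.57 clockwise.
Στ = 0 ⇒ m × 10 × 2.57 = 138.6 ⇒ m = 138.6 / (10 × 2.57) = 5.39 kg.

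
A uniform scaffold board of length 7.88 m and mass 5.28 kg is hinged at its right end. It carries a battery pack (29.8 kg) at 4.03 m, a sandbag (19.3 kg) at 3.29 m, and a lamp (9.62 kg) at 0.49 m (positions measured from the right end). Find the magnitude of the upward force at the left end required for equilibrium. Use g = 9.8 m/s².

Sum moments about the right end (the unknown pivot reaction has zero arm there).
Beam weight: 5.28 × 9.8 = 51.74 N down at 3.94 m → arm 3.94 m, τ = 51.74 × 3.94 = 203.9 N·m counterclockwise.
Battery pack: 29.8 × 9.8 = 292 N down at 4.03 m → arm 4.03 m, τ = 292 × 4.03 = 1177 N·m counterclockwise.
Sandbag: 19.3 × 9.8 = 189.1 N down at 3.29 m → arm 3.29 m, τ = 189.1 × 3.29 = 622.1 N·m counterclockwise.
Lamp: 9.62 × 9.8 = 94.28 N down at 0.49 m → arm 0.49 m, τ = 94.28 × 0.49 = 46.2 N·m counterclockwise.
Net moment of the loads = 2049 N·m counterclockwise.
The upward force F acts at the left end, arm 7.88 m, giving F × 7.88 clockwise.
Balancing moments: F × 7.88 = 2049, giving F = 2049 / 7.88 = 260 N.

F ≈ 260 N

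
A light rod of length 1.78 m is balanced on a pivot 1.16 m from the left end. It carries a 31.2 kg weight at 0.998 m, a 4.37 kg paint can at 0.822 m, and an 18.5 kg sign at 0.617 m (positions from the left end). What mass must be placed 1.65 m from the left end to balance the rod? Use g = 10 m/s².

m ≈ 33.8 kg

Take moments about the pivot (at 1.16 m from the left end).
Weight: 31.2 × 10 = 312 N down at 0.998 m → arm 0.162 m, τ = 312 × 0.162 = 50.54 N·m counterclockwise.
Paint can: 4.37 × 10 = 43.7 N down at 0.822 m → arm 0.338 m, τ = 43.7 × 0.338 = 14.77 N·m counterclockwise.
Sign: 18.5 × 10 = 185 N down at 0.617 m → arm 0.543 m, τ = 185 × 0.543 = 100.5 N·m counterclockwise.
Net moment of known loads = 165.8 N·m counterclockwise.
An unknown mass m at 1.65 m has arm 0.49 m; its moment is m·g·0.49 clockwise.
Setting net torque to zero: m × 10 × 0.49 = 165.8 → m = 165.8 / (10 × 0.49) = 33.8 kg.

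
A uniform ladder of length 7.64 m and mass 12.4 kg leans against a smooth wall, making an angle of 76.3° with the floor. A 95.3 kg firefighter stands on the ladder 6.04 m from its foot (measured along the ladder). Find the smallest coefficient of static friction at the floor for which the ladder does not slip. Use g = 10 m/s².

Sum moments about the foot of the ladder (the floor normal and friction both act there and drop out).
Ladder weight 12.4×10 = 124 N acts at 3.82 m along the ladder; its horizontal arm is 3.82·cos76.3° = 0.9047 m → τ = 112.2 N·m clockwise.
Firefighter: 95.3×10 = 953 N at 6.04 m → arm 1.431 m → τ = 1364 N·m clockwise.
Wall normal N acts horizontally at the top; its moment arm is the height L sinθ = 7.64·sin76.3° = 7.423 m, counterclockwise.
Στ = 0 ⇒ N × 7.423 = 1476 ⇒ N = 198.8 N.
ΣFx = 0 ⇒ f = N_wall = 198.8 N. ΣFy = 0 ⇒ N_floor = 1077 N.
μ_min = f / N_floor = 198.8 / 1077 = 0.185.

μ_min ≈ 0.185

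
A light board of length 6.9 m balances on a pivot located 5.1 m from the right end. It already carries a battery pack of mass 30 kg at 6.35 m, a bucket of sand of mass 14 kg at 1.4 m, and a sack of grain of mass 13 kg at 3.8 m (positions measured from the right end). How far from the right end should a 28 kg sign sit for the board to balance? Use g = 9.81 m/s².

Take moments about the pivot (at 5.1 m from the right end).
Battery pack: 30 × 9.81 = 294.3 N down at 6.35 m → arm 1.25 m, τ = 294.3 × 1.25 = 367.9 N·m counterclockwise.
Bucket of sand: 14 × 9.81 = 137.3 N down at 1.4 m → arm 3.7 m, τ = 137.3 × 3.7 = 508 N·m clockwise.
Sack of grain: 13 × 9.81 = 127.5 N down at 3.8 m → arm 1.3 m, τ = 127.5 × 1.3 = 165.8 N·m clockwise.
Net moment of existing loads = 305.9 N·m clockwise.
The sign weighs 28 × 9.81 = 274.7 N and must supply an equal counterclockwise moment, so its lever arm about the pivot is 305.9 / 274.7 = 1.11 m.
That puts it at 5.1 + 1.11 = 6.21 m from the right end.

x ≈ 6.21 m from the right end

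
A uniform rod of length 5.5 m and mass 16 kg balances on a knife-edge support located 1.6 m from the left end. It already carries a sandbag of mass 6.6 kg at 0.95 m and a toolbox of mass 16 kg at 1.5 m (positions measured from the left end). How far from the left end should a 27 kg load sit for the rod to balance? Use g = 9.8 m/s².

x ≈ 1.14 m from the left end

About the knife-edge support (at 1.6 m from the left end):
Beam weight: 16 × 9.8 = 156.8 N down at 2.75 m → arm 1.15 m, τ = 156.8 × 1.15 = 180.3 N·m clockwise.
Sandbag: 6.6 × 9.8 = 64.68 N down at 0.95 m → arm 0.65 m, τ = 64.68 × 0.65 = 42.04 N·m counterclockwise.
Toolbox: 16 × 9.8 = 156.8 N down at 1.5 m → arm 0.1 m, τ = 156.8 × 0.1 = 15.68 N·m counterclockwise.
Net moment of existing loads = 122.6 N·m clockwise.
The load weighs 27 × 9.8 = 264.6 N and must supply an equal counterclockwise moment, so its lever arm about the knife-edge support is 122.6 / 264.6 = 0.463 m.
That puts it at 1.6 − 0.463 = 1.14 m from the left end.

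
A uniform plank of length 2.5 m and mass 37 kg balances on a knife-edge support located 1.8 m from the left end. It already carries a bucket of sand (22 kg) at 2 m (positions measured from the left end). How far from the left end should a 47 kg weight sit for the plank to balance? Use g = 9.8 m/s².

Sum moments about the knife-edge support (at 1.8 m from the left end) (the support reaction has zero arm there).
Beam weight: 37 × 9.8 = 362.6 N down at 1.25 m → arm 0.55 m, τ = 362.6 × 0.55 = 199.4 N·m counterclockwise.
Bucket of sand: 22 × 9.8 = 215.6 N down at 2 m → arm 0.2 m, τ = 215.6 × 0.2 = 43.12 N·m clockwise.
Net moment of existing loads = 156.3 N·m counterclockwise.
The weight weighs 47 × 9.8 = 460.6 N and must supply an equal clockwise moment, so its lever arm about the knife-edge support is 156.3 / 460.6 = 0.339 m.
That puts it at 1.8 + 0.339 = 2.14 m from the left end.

x ≈ 2.14 m from the left end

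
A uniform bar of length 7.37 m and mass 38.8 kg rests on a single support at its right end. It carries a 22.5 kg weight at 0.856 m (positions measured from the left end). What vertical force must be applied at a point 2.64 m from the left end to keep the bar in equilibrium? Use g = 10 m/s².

Taking torques about the right end:
Beam weight: 38.8 × 10 = 388 N down at 3.685 m → arm 3.685 m, τ = 388 × 3.685 = 1430 N·m counterclockwise.
Weight: 22.5 × 10 = 225 N down at 0.856 m → arm 6.514 m, τ = 225 × 6.514 = 1466 N·m counterclockwise.
Net moment of the loads = 2896 N·m counterclockwise.
The upward force F acts at a point 2.64 m from the left end, arm 4.73 m, giving F × 4.73 clockwise.
Setting net torque to zero: F × 4.73 = 2896 → F = 2896 / 4.73 = 612 N.

F ≈ 612 N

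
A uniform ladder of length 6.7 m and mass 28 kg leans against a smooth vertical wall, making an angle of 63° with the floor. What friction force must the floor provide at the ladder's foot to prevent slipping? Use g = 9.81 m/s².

About the foot of the ladder:
Ladder weight 28×9.81 = 274.7 N acts at 3.35 m along the ladder; its horizontal arm is 3.35·cos63° = 1.521 m → τ = 417.8 N·m clockwise.
Wall normal N acts horizontally at the top; its moment arm is the height L sinθ = 6.7·sin63° = 5.97 m, counterclockwise.
Setting net torque to zero: N × 5.97 = 417.8 → N = 70 N.
ΣFx = 0: friction at the foot balances the wall's push, so f = N_wall = 70 N.

f ≈ 70 N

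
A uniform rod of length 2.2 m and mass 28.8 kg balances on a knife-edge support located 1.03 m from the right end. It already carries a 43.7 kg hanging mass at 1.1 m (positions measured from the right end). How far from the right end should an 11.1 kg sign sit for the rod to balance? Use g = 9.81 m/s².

x ≈ 0.573 m from the right end

Take moments about the knife-edge support (at 1.03 m from the right end).
Beam weight: 28.8 × 9.81 = 282.5 N down at 1.1 m → arm 0.07 m, τ = 282.5 × 0.07 = 19.78 N·m counterclockwise.
Hanging mass: 43.7 × 9.81 = 428.7 N down at 1.1 m → arm 0.07 m, τ = 428.7 × 0.07 = 30.01 N·m counterclockwise.
Net moment of existing loads = 49.79 N·m counterclockwise.
The sign weighs 11.1 × 9.81 = 108.9 N and must supply an equal clockwise moment, so its lever arm about the knife-edge support is 49.79 / 108.9 = 0.457 m.
That puts it at 1.03 − 0.457 = 0.573 m from the right end.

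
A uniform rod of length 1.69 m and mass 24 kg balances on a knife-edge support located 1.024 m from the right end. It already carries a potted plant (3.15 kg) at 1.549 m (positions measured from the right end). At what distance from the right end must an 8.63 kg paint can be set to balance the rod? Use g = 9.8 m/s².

x ≈ 1.33 m from the right end

Sum moments about the knife-edge support (at 1.024 m from the right end) (the support reaction has zero arm there).
Beam weight: 24 × 9.8 = 235.2 N down at 0.845 m → arm 0.179 m, τ = 235.2 × 0.179 = 42.1 N·m clockwise.
Potted plant: 3.15 × 9.8 = 30.87 N down at 1.549 m → arm 0.525 m, τ = 30.87 × 0.525 = 16.21 N·m counterclockwise.
Net moment of existing loads = 25.89 N·m clockwise.
The paint can weighs 8.63 × 9.8 = 84.57 N and must supply an equal counterclockwise moment, so its lever arm about the knife-edge support is 25.89 / 84.57 = 0.306 m.
That puts it at 1.024 + 0.306 = 1.33 m from the right end.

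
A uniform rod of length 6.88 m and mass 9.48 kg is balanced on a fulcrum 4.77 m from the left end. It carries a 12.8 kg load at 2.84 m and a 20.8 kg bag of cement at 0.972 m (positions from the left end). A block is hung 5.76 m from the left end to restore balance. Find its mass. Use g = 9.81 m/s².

Taking torques about the fulcrum (at 4.77 m from the left end):
Beam weight: 9.48 × 9.81 = 93 N down at 3.44 m → arm 1.33 m, τ = 93 × 1.33 = 123.7 N·m counterclockwise.
Load: 12.8 × 9.81 = 125.6 N down at 2.84 m → arm 1.93 m, τ = 125.6 × 1.93 = 242.4 N·m counterclockwise.
Bag of cement: 20.8 × 9.81 = 204 N down at 0.972 m → arm 3.798 m, τ = 204 × 3.798 = 774.8 N·m counterclockwise.
Net moment of known loads = 1141 N·m counterclockwise.
An unknown mass m at 5.76 m has arm 0.99 m; its moment is m·g·0.99 clockwise.
Balancing moments: m × 9.81 × 0.99 = 1141, giving m = 1141 / (9.81 × 0.99) = 117 kg.

m ≈ 117 kg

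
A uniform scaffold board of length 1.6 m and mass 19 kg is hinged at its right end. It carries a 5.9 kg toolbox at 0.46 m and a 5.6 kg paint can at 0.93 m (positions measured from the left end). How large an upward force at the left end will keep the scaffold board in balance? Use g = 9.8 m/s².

Take moments about the right end.
Beam weight: 19 × 9.8 = 186.2 N down at 0.8 m → arm 0.8 m, τ = 186.2 × 0.8 = 149 N·m counterclockwise.
Toolbox: 5.9 × 9.8 = 57.82 N down at 0.46 m → arm 1.14 m, τ = 57.82 × 1.14 = 65.91 N·m counterclockwise.
Paint can: 5.6 × 9.8 = 54.88 N down at 0.93 m → arm 0.67 m, τ = 54.88 × 0.67 = 36.77 N·m counterclockwise.
Net moment of the loads = 251.7 N·m counterclockwise.
The upward force F acts at the left end, arm 1.6 m, giving F × 1.6 clockwise.
Setting net torque to zero: F × 1.6 = 251.7 → F = 251.7 / 1.6 = 157 N.

F ≈ 157 N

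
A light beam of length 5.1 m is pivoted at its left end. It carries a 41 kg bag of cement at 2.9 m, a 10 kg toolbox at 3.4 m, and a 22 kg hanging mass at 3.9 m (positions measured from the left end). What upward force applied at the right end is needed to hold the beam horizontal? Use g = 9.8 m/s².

F ≈ 459 N

Sum moments about the left end (the unknown pivot reaction has zero arm there).
Bag of cement: 41 × 9.8 = 401.8 N down at 2.9 m → arm 2.9 m, τ = 401.8 × 2.9 = 1165 N·m clockwise.
Toolbox: 10 × 9.8 = 98 N down at 3.4 m → arm 3.4 m, τ = 98 × 3.4 = 333.2 N·m clockwise.
Hanging mass: 22 × 9.8 = 215.6 N down at 3.9 m → arm 3.9 m, τ = 215.6 × 3.9 = 840.8 N·m clockwise.
Net moment of the loads = 2339 N·m clockwise.
The upward force F acts at the right end, arm 5.1 m, giving F × 5.1 counterclockwise.
Setting net torque to zero: F × 5.1 = 2339 → F = 2339 / 5.1 = 459 N.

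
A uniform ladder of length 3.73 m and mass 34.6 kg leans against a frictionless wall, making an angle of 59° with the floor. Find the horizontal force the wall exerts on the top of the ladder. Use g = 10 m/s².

N_wall ≈ 104 N

Take moments about the foot of the ladder.
Ladder weight 34.6×10 = 346 N acts at 1.865 m along the ladder; its horizontal arm is 1.865·cos59° = 0.9605 m → τ = 332.3 N·m clockwise.
Wall normal N acts horizontally at the top; its moment arm is the height L sinθ = 3.73·sin59° = 3.197 m, counterclockwise.
Balancing moments: N × 3.197 = 332.3, giving N = 104 N.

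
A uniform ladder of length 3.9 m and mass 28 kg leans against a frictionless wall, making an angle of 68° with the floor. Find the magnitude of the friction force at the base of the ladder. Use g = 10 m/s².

f ≈ 56.6 N

About the foot of the ladder:
Ladder weight 28×10 = 280 N acts at 1.95 m along the ladder; its horizontal arm is 1.95·cos68° = 0.7305 m → τ = 204.5 N·m clockwise.
Wall normal N acts horizontally at the top; its moment arm is the height L sinθ = 3.9·sin68° = 3.616 m, counterclockwise.
For rotational equilibrium, N × 3.616 = 204.5, so N = 56.6 N.
ΣFx = 0: friction at the foot balances the wall's push, so f = N_wall = 56.6 N.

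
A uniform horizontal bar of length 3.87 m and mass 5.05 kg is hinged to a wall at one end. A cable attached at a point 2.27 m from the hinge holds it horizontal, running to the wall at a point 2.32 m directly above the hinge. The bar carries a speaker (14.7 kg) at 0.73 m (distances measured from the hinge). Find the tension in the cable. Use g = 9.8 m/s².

T ≈ 124 N

Taking torques about the hinge:
Beam weight: 5.05 × 9.8 = 49.49 N down at 1.935 m → arm 1.935 m, τ = 49.49 × 1.935 = 95.76 N·m clockwise.
Speaker: 14.7 × 9.8 = 144.1 N down at 0.73 m → arm 0.73 m, τ = 144.1 × 0.73 = 105.2 N·m clockwise.
Total clockwise load moment = 201 N·m.
The cable tension T acts at 2.27 m; only its component perpendicular to the bar, T sinθ, produces torque. sinθ = h/√(h²+d²) = 2.32/√(2.32²+2.27²) = 0.7148.
Setting net torque to zero: T × 2.27 × 0.7148 = 201 → T = 201 / 1.623 = 124 N.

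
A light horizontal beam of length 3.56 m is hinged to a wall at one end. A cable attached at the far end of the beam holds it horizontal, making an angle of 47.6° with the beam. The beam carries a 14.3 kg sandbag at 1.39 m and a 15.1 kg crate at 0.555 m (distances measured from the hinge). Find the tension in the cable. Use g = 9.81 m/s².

Choose the hinge as the axis so the unknown hinge reaction has zero arm there.
Sandbag: 14.3 × 9.81 = 140.3 N down at 1.39 m → arm 1.39 m, τ = 140.3 × 1.39 = 195 N·m clockwise.
Crate: 15.1 × 9.81 = 148.1 N down at 0.555 m → arm 0.555 m, τ = 148.1 × 0.555 = 82.2 N·m clockwise.
Total clockwise load moment = 277.2 N·m.
The cable tension T acts at 3.56 m; only its component perpendicular to the beam, T sinθ, produces torque. sin 47.6° = 0.7385.
Balancing moments: T × 3.56 × 0.7385 = 277.2, giving T = 277.2 / 2.629 = 105 N.

T ≈ 105 N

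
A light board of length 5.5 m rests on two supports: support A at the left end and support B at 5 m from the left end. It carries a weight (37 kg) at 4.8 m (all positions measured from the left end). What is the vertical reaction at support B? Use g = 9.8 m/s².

R_B ≈ 348 N

Take moments about support A.
Weight: 37 × 9.8 = 362.6 N down at 4.8 m → arm 4.8 m, τ = 362.6 × 4.8 = 1740 N·m clockwise.
Net load moment about support A = 1740 N·m clockwise.
Reaction R at support B is upward at 5 m, arm 5 m → moment R × 5 counterclockwise.
For rotational equilibrium, R × 5 = 1740, so R = 348 N.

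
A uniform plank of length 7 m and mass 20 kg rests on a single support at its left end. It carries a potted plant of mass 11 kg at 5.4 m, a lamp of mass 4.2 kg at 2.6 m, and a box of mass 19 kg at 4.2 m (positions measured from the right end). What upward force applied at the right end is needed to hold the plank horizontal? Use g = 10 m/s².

F ≈ 228 N

Choose the left end as the axis so the unknown pivot reaction has zero arm there.
Beam weight: 20 × 10 = 200 N down at 3.5 m → arm 3.5 m, τ = 200 × 3.5 = 700 N·m clockwise.
Potted plant: 11 × 10 = 110 N down at 5.4 m → arm 1.6 m, τ = 110 × 1.6 = 176 N·m clockwise.
Lamp: 4.2 × 10 = 42 N down at 2.6 m → arm 4.4 m, τ = 42 × 4.4 = 184.8 N·m clockwise.
Box: 19 × 10 = 190 N down at 4.2 m → arm 2.8 m, τ = 190 × 2.8 = 532 N·m clockwise.
Net moment of the loads = 1593 N·m clockwise.
The upward force F acts at the right end, arm 7 m, giving F × 7 counterclockwise.
Setting net torque to zero: F × 7 = 1593 → F = 1593 / 7 = 228 N.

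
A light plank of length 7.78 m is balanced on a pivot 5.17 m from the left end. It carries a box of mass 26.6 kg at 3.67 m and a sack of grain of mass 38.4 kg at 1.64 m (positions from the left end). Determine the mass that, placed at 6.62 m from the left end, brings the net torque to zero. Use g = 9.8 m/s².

m ≈ 121 kg

About the pivot (at 5.17 m from the left end):
Box: 26.6 × 9.8 = 260.7 N down at 3.67 m → arm 1.5 m, τ = 260.7 × 1.5 = 391 N·m counterclockwise.
Sack of grain: 38.4 × 9.8 = 376.3 N down at 1.64 m → arm 3.53 m, τ = 376.3 × 3.53 = 1328 N·m counterclockwise.
Net moment of known loads = 1719 N·m counterclockwise.
An unknown mass m at 6.62 m has arm 1.45 m; its moment is m·g·1.45 clockwise.
For rotational equilibrium, m × 9.8 × 1.45 = 1719, so m = 1719 / (9.8 × 1.45) = 121 kg.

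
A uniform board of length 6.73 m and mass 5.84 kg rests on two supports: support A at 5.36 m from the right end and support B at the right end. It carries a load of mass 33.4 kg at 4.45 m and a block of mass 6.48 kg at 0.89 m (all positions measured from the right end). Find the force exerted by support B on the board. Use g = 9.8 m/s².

R_B ≈ 130 N

Choose support A as the axis so its reaction then has zero moment arm.
Beam weight: 5.84 × 9.8 = 57.23 N down at 3.365 m → arm 1.995 m, τ = 57.23 × 1.995 = 114.2 N·m clockwise.
Load: 33.4 × 9.8 = 327.3 N down at 4.45 m → arm 0.91 m, τ = 327.3 × 0.91 = 297.8 N·m clockwise.
Block: 6.48 × 9.8 = 63.5 N down at 0.89 m → arm 4.47 m, τ = 63.5 × 4.47 = 283.8 N·m clockwise.
Net load moment about support A = 695.8 N·m clockwise.
Reaction R at support B is upward at 0 m, arm 5.36 m → moment R × 5.36 counterclockwise.
Στ = 0 ⇒ R × 5.36 = 695.8 ⇒ R = 130 N.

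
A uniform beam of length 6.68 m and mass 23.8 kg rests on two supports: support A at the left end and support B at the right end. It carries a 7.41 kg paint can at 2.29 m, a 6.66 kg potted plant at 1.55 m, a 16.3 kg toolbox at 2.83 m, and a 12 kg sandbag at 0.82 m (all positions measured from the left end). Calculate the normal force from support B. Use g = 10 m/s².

Taking torques about support A:
Beam weight: 23.8 × 10 = 238 N down at 3.34 m → arm 3.34 m, τ = 238 × 3.34 = 794.9 N·m clockwise.
Paint can: 7.41 × 10 = 74.1 N down at 2.29 m → arm 2.29 m, τ = 74.1 × 2.29 = 169.7 N·m clockwise.
Potted plant: 6.66 × 10 = 66.6 N down at 1.55 m → arm 1.55 m, τ = 66.6 × 1.55 = 103.2 N·m clockwise.
Toolbox: 16.3 × 10 = 163 N down at 2.83 m → arm 2.83 m, τ = 163 × 2.83 = 461.3 N·m clockwise.
Sandbag: 12 × 10 = 120 N down at 0.82 m → arm 0.82 m, τ = 120 × 0.82 = 98.4 N·m clockwise.
Net load moment about support A = 1628 N·m clockwise.
Reaction R at support B is upward at 6.68 m, arm 6.68 m → moment R × 6.68 counterclockwise.
Balancing moments: R × 6.68 = 1628, giving R = 244 N.

R_B ≈ 244 N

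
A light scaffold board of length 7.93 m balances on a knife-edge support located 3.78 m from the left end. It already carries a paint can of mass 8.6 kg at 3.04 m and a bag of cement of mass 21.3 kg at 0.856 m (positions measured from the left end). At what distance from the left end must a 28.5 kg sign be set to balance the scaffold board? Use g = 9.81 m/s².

Sum moments about the knife-edge support (at 3.78 m from the left end) (the support reaction has zero arm there).
Paint can: 8.6 × 9.81 = 84.37 N down at 3.04 m → arm 0.74 m, τ = 84.37 × 0.74 = 62.43 N·m counterclockwise.
Bag of cement: 21.3 × 9.81 = 209 N down at 0.856 m → arm 2.924 m, τ = 209 × 2.924 = 611.1 N·m counterclockwise.
Net moment of existing loads = 673.5 N·m counterclockwise.
The sign weighs 28.5 × 9.81 = 279.6 N and must supply an equal clockwise moment, so its lever arm about the knife-edge support is 673.5 / 279.6 = 2.41 m.
That puts it at 3.78 + 2.41 = 6.19 m from the left end.

x ≈ 6.19 m from the left end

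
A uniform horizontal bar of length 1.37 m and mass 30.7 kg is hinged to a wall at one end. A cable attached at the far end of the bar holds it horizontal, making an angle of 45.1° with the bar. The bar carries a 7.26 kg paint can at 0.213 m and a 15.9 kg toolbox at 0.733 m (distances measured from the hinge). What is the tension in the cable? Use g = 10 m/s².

T ≈ 353 N

About the hinge:
Beam weight: 30.7 × 10 = 307 N down at 0.685 m → arm 0.685 m, τ = 307 × 0.685 = 210.3 N·m clockwise.
Paint can: 7.26 × 10 = 72.6 N down at 0.213 m → arm 0.213 m, τ = 72.6 × 0.213 = 15.46 N·m clockwise.
Toolbox: 15.9 × 10 = 159 N down at 0.733 m → arm 0.733 m, τ = 159 × 0.733 = 116.5 N·m clockwise.
Total clockwise load moment = 342.3 N·m.
The cable tension T acts at 1.37 m; only its component perpendicular to the bar, T sinθ, produces torque. sin 45.1° = 0.7083.
For rotational equilibrium, T × 1.37 × 0.7083 = 342.3, so T = 342.3 / 0.9704 = 353 N.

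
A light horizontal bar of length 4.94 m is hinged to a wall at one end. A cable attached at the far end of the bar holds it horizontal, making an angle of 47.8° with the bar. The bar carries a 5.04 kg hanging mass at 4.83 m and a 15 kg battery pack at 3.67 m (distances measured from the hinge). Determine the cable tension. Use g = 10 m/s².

Choose the hinge as the axis so the unknown hinge reaction has zero arm there.
Hanging mass: 5.04 × 10 = 50.4 N down at 4.83 m → arm 4.83 m, τ = 50.4 × 4.83 = 243.4 N·m clockwise.
Battery pack: 15 × 10 = 150 N down at 3.67 m → arm 3.67 m, τ = 150 × 3.67 = 550.5 N·m clockwise.
Total clockwise load moment = 793.9 N·m.
The cable tension T acts at 4.94 m; only its component perpendicular to the bar, T sinθ, produces torque. sin 47.8° = 0.7408.
Balancing moments: T × 4.94 × 0.7408 = 793.9, giving T = 793.9 / 3.66 = 217 N.

T ≈ 217 N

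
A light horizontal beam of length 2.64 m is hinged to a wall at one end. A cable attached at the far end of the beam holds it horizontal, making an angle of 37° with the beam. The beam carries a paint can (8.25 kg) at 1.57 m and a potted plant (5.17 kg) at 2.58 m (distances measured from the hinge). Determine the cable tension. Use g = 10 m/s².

T ≈ 165 N

Taking torques about the hinge:
Paint can: 8.25 × 10 = 82.5 N down at 1.57 m → arm 1.57 m, τ = 82.5 × 1.57 = 129.5 N·m clockwise.
Potted plant: 5.17 × 10 = 51.7 N down at 2.58 m → arm 2.58 m, τ = 51.7 × 2.58 = 133.4 N·m clockwise.
Total clockwise load moment = 262.9 N·m.
The cable tension T acts at 2.64 m; only its component perpendicular to the beam, T sinθ, produces torque. sin 37° = 0.6018.
Στ = 0 ⇒ T × 2.64 × 0.6018 = 262.9 ⇒ T = 262.9 / 1.589 = 165 N.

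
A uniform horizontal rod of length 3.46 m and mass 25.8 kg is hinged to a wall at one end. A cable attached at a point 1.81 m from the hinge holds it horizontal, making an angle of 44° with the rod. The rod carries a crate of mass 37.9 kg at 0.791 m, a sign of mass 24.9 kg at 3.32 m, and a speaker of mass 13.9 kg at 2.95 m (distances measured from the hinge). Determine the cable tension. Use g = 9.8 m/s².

Choose the hinge as the axis so the unknown hinge reaction has zero arm there.
Beam weight: 25.8 × 9.8 = 252.8 N down at 1.73 m → arm 1.73 m, τ = 252.8 × 1.73 = 437.3 N·m clockwise.
Crate: 37.9 × 9.8 = 371.4 N down at 0.791 m → arm 0.791 m, τ = 371.4 × 0.791 = 293.8 N·m clockwise.
Sign: 24.9 × 9.8 = 244 N down at 3.32 m → arm 3.32 m, τ = 244 × 3.32 = 810.1 N·m clockwise.
Speaker: 13.9 × 9.8 = 136.2 N down at 2.95 m → arm 2.95 m, τ = 136.2 × 2.95 = 401.8 N·m clockwise.
Total clockwise load moment = 1943 N·m.
The cable tension T acts at 1.81 m; only its component perpendicular to the rod, T sinθ, produces torque. sin 44° = 0.6947.
For rotational equilibrium, T × 1.81 × 0.6947 = 1943, so T = 1943 / 1.257 = 1550 N.

T ≈ 1550 N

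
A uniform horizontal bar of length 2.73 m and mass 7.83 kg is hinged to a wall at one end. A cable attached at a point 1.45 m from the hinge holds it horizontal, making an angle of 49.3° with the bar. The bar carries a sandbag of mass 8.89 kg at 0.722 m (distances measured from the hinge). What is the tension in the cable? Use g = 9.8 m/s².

T ≈ 153 N

Choose the hinge as the axis so the unknown hinge reaction has zero arm there.
Beam weight: 7.83 × 9.8 = 76.73 N down at 1.365 m → arm 1.365 m, τ = 76.73 × 1.365 = 104.7 N·m clockwise.
Sandbag: 8.89 × 9.8 = 87.12 N down at 0.722 m → arm 0.722 m, τ = 87.12 × 0.722 = 62.9 N·m clockwise.
Total clockwise load moment = 167.6 N·m.
The cable tension T acts at 1.45 m; only its component perpendicular to the bar, T sinθ, produces torque. sin 49.3° = 0.7581.
Setting net torque to zero: T × 1.45 × 0.7581 = 167.6 → T = 167.6 / 1.099 = 153 N.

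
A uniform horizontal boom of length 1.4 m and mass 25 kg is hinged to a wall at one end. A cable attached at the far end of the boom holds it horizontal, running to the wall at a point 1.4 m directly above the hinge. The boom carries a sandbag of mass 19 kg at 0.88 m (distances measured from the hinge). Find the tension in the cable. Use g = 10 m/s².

T ≈ 346 N

Taking torques about the hinge:
Beam weight: 25 × 10 = 250 N down at 0.7 m → arm 0.7 m, τ = 250 × 0.7 = 175 N·m clockwise.
Sandbag: 19 × 10 = 190 N down at 0.88 m → arm 0.88 m, τ = 190 × 0.88 = 167.2 N·m clockwise.
Total clockwise load moment = 342.2 N·m.
The cable tension T acts at 1.4 m; only its component perpendicular to the boom, T sinθ, produces torque. sinθ = h/√(h²+d²) = 1.4/√(1.4²+1.4²) = 0.7071.
Setting net torque to zero: T × 1.4 × 0.7071 = 342.2 → T = 342.2 / 0.9899 = 346 N.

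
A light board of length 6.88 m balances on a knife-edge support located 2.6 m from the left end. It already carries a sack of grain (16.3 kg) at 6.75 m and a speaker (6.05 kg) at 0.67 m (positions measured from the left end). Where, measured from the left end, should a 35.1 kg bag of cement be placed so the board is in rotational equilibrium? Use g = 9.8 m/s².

x ≈ 1.01 m from the left end

Take moments about the knife-edge support (at 2.6 m from the left end).
Sack of grain: 16.3 × 9.8 = 159.7 N down at 6.75 m → arm 4.15 m, τ = 159.7 × 4.15 = 662.8 N·m clockwise.
Speaker: 6.05 × 9.8 = 59.29 N down at 0.67 m → arm 1.93 m, τ = 59.29 × 1.93 = 114.4 N·m counterclockwise.
Net moment of existing loads = 548.4 N·m clockwise.
The bag of cement weighs 35.1 × 9.8 = 344 N and must supply an equal counterclockwise moment, so its lever arm about the knife-edge support is 548.4 / 344 = 1.59 m.
That puts it at 2.6 − 1.59 = 1.01 m from the left end.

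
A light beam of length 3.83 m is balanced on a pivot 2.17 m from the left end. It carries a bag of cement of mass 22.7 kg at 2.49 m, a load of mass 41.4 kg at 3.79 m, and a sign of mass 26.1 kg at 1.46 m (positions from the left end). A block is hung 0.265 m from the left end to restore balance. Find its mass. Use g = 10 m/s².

About the pivot (at 2.17 m from the left end):
Bag of cement: 22.7 × 10 = 227 N down at 2.49 m → arm 0.32 m, τ = 227 × 0.32 = 72.64 N·m clockwise.
Load: 41.4 × 10 = 414 N down at 3.79 m → arm 1.62 m, τ = 414 × 1.62 = 670.7 N·m clockwise.
Sign: 26.1 × 10 = 261 N down at 1.46 m → arm 0.71 m, τ = 261 × 0.71 = 185.3 N·m counterclockwise.
Net moment of known loads = 558 N·m clockwise.
An unknown mass m at 0.265 m has arm 1.905 m; its moment is m·g·1.905 counterclockwise.
For rotational equilibrium, m × 10 × 1.905 = 558, so m = 558 / (10 × 1.905) = 29.3 kg.

m ≈ 29.3 kg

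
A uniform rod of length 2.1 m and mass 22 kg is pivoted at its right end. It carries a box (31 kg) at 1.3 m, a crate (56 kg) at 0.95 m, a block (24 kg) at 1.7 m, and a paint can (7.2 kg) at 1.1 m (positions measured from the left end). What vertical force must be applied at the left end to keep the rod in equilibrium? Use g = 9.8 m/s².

Taking torques about the right end:
Beam weight: 22 × 9.8 = 215.6 N down at 1.05 m → arm 1.05 m, τ = 215.6 × 1.05 = 226.4 N·m counterclockwise.
Box: 31 × 9.8 = 303.8 N down at 1.3 m → arm 0.8 m, τ = 303.8 × 0.8 = 243 N·m counterclockwise.
Crate: 56 × 9.8 = 548.8 N down at 0.95 m → arm 1.15 m, τ = 548.8 × 1.15 = 631.1 N·m counterclockwise.
Block: 24 × 9.8 = 235.2 N down at 1.7 m → arm 0.4 m, τ = 235.2 × 0.4 = 94.08 N·m counterclockwise.
Paint can: 7.2 × 9.8 = 70.56 N down at 1.1 m → arm 1 m, τ = 70.56 × 1 = 70.56 N·m counterclockwise.
Net moment of the loads = 1265 N·m counterclockwise.
The upward force F acts at the left end, arm 2.1 m, giving F × 2.1 clockwise.
For rotational equilibrium, F × 2.1 = 1265, so F = 1265 / 2.1 = 602 N.

F ≈ 602 N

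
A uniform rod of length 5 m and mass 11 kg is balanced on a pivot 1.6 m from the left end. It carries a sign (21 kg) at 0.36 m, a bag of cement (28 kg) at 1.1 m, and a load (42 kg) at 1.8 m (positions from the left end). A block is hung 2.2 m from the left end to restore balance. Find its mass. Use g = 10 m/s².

Take moments about the pivot (at 1.6 m from the left end).
Beam weight: 11 × 10 = 110 N down at 2.5 m → arm 0.9 m, τ = 110 × 0.9 = 99 N·m clockwise.
Sign: 21 × 10 = 210 N down at 0.36 m → arm 1.24 m, τ = 210 × 1.24 = 260.4 N·m counterclockwise.
Bag of cement: 28 × 10 = 280 N down at 1.1 m → arm 0.5 m, τ = 280 × 0.5 = 140 N·m counterclockwise.
Load: 42 × 10 = 420 N down at 1.8 m → arm 0.2 m, τ = 420 × 0.2 = 84 N·m clockwise.
Net moment of known loads = 217.4 N·m counterclockwise.
An unknown mass m at 2.2 m has arm 0.6 m; its moment is m·g·0.6 clockwise.
Balancing moments: m × 10 × 0.6 = 217.4, giving m = 217.4 / (10 × 0.6) = 36.2 kg.

m ≈ 36.2 kg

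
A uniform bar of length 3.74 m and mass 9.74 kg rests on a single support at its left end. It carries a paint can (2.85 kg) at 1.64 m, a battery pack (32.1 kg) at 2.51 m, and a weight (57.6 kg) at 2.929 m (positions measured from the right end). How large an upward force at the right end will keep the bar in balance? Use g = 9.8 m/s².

Choose the left end as the axis so the unknown pivot reaction has zero arm there.
Beam weight: 9.74 × 9.8 = 95.45 N down at 1.87 m → arm 1.87 m, τ = 95.45 × 1.87 = 178.5 N·m clockwise.
Paint can: 2.85 × 9.8 = 27.93 N down at 1.64 m → arm 2.1 m, τ = 27.93 × 2.1 = 58.65 N·m clockwise.
Battery pack: 32.1 × 9.8 = 314.6 N down at 2.51 m → arm 1.23 m, τ = 314.6 × 1.23 = 387 N·m clockwise.
Weight: 57.6 × 9.8 = 564.5 N down at 2.929 m → arm 0.811 m, τ = 564.5 × 0.811 = 457.8 N·m clockwise.
Net moment of the loads = 1082 N·m clockwise.
The upward force F acts at the right end, arm 3.74 m, giving F × 3.74 counterclockwise.
Balancing moments: F × 3.74 = 1082, giving F = 1082 / 3.74 = 289 N.

F ≈ 289 N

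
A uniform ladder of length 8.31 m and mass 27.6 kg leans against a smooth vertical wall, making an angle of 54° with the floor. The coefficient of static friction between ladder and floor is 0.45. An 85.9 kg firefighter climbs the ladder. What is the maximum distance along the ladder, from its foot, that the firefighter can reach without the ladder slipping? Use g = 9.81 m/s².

Choose the foot of the ladder as the axis so the floor normal and friction both act there and drop out.
Ladder weight 27.6×9.81 = 270.8 N acts at 4.155 m along the ladder; its horizontal arm is 4.155·cos54° = 2.442 m → τ = 661.3 N·m clockwise.
Firefighter weight 85.9×9.81 = 842.7 N at distance d → arm d·cos54° → τ = 842.7·d·0.5878 clockwise.
Wall normal N at the top has arm L sinθ = 6.723 m counterclockwise, so Στ = 0 gives N·6.723 = 661.3 + 495.3·d.
ΣFy = 0 ⇒ N_floor = 1114 N, so the maximum friction is μ_s·N_floor = 0.45×1114 = 501.3 N. ΣFx = 0 ⇒ N_wall = f, so at the slipping point N = 501.3 N.
Substituting: 501.3×6.723 = 661.3 + 495.3·d ⇒ d = (3370 − 661.3) / 495.3 = 5.47 m.

d ≈ 5.47 m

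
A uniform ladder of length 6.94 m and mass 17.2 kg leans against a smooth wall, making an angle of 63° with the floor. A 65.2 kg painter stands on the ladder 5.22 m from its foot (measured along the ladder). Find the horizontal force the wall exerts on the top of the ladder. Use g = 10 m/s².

N_wall ≈ 294 N

Choose the foot of the ladder as the axis so the floor normal and friction both act there and drop out.
Ladder weight 17.2×10 = 172 N acts at 3.47 m along the ladder; its horizontal arm is 3.47·cos63° = 1.575 m → τ = 270.9 N·m clockwise.
Painter: 65.2×10 = 652 N at 5.22 m → arm 2.37 m → τ = 1545 N·m clockwise.
Wall normal N acts horizontally at the top; its moment arm is the height L sinθ = 6.94·sin63° = 6.184 m, counterclockwise.
For rotational equilibrium, N × 6.184 = 1816, so N = 294 N.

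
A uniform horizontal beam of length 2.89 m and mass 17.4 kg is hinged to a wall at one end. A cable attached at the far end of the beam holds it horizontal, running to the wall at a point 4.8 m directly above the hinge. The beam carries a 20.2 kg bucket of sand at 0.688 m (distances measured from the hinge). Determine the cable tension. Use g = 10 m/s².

T ≈ 158 N

Taking torques about the hinge:
Beam weight: 17.4 × 10 = 174 N down at 1.445 m → arm 1.445 m, τ = 174 × 1.445 = 251.4 N·m clockwise.
Bucket of sand: 20.2 × 10 = 202 N down at 0.688 m → arm 0.688 m, τ = 202 × 0.688 = 139 N·m clockwise.
Total clockwise load moment = 390.4 N·m.
The cable tension T acts at 2.89 m; only its component perpendicular to the beam, T sinθ, produces torque. sinθ = h/√(h²+d²) = 4.8/√(4.8²+2.89²) = 0.8567.
Balancing moments: T × 2.89 × 0.8567 = 390.4, giving T = 390.4 / 2.476 = 158 N.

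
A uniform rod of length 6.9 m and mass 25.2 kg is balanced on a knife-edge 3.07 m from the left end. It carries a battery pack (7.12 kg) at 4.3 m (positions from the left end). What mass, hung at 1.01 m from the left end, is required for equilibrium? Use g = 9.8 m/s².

Choose the knife-edge (at 3.07 m from the left end) as the axis so the support reaction has zero arm there.
Beam weight: 25.2 × 9.8 = 247 N down at 3.45 m → arm 0.38 m, τ = 247 × 0.38 = 93.86 N·m clockwise.
Battery pack: 7.12 × 9.8 = 69.78 N down at 4.3 m → arm 1.23 m, τ = 69.78 × 1.23 = 85.83 N·m clockwise.
Net moment of known loads = 179.7 N·m clockwise.
An unknown mass m at 1.01 m has arm 2.06 m; its moment is m·g·2.06 counterclockwise.
Balancing moments: m × 9.8 × 2.06 = 179.7, giving m = 179.7 / (9.8 × 2.06) = 8.9 kg.

m ≈ 8.9 kg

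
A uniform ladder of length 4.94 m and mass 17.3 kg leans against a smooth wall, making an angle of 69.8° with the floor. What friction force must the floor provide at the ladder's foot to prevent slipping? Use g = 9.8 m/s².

Take moments about the foot of the ladder.
Ladder weight 17.3×9.8 = 169.5 N acts at 2.47 m along the ladder; its horizontal arm is 2.47·cos69.8° = 0.8529 m → τ = 144.6 N·m clockwise.
Wall normal N acts horizontally at the top; its moment arm is the height L sinθ = 4.94·sin69.8° = 4.636 m, counterclockwise.
For rotational equilibrium, N × 4.636 = 144.6, so N = 31.2 N.
ΣFx = 0: friction at the foot balances the wall's push, so f = N_wall = 31.2 N.

f ≈ 31.2 N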